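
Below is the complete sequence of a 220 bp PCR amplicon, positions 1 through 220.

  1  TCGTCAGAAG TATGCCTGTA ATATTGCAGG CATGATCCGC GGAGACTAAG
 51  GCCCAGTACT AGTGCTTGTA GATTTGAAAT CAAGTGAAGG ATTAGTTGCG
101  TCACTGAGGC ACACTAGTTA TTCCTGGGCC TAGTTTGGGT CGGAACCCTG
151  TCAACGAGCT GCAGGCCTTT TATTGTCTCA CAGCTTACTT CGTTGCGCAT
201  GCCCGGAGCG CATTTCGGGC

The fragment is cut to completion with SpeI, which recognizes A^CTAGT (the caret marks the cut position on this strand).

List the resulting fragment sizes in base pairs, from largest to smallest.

107, 58, 55 bp

SpeI sites (ACTAGT) start at positions 58, 113.
SpeI cuts after the first base of each site, so after positions 58, 113.
Linear molecule, 2 cuts → 3 fragments:
  1–58 → 58 bp
  59–113 → 55 bp
  114–220 → 107 bp
Sorted largest to smallest: 107, 58, 55 bp.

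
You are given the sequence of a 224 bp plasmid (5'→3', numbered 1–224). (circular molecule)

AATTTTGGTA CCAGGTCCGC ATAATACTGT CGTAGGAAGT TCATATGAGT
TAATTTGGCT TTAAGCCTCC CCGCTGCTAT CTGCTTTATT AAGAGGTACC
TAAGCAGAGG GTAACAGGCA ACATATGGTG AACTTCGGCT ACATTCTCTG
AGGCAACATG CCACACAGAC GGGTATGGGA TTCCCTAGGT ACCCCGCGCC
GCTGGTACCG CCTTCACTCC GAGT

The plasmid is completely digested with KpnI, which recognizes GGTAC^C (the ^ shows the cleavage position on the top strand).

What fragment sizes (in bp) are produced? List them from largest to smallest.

KpnI sites (GGTACC) start at positions 7, 95, 188, 204.
KpnI cuts after base 5 of each site (before the last base), so after positions 11, 99, 192, 208.
Circular molecule, 4 cuts → 4 fragments:
  12–99 → 88 bp
  100–192 → 93 bp
  193–208 → 16 bp
  209–224 then 1–11 → 16 + 11 = 27 bp
Sorted largest to smallest: 93, 88, 27, 16 bp.

93, 88, 27, 16 bp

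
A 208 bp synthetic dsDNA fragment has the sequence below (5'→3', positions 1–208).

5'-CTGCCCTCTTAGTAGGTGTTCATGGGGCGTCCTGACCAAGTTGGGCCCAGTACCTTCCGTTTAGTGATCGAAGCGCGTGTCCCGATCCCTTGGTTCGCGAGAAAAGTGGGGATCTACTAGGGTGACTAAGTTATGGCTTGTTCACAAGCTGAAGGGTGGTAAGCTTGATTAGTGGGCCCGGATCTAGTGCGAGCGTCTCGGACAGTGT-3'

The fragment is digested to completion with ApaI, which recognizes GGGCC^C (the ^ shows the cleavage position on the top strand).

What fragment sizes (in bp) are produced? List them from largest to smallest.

131, 47, 30 bp

ApaI sites (GGGCCC) start at positions 43, 174.
ApaI cuts after base 5 of each site (before the last base), so after positions 47, 178.
Linear molecule, 2 cuts → 3 fragments:
  1–47 → 47 bp
  48–178 → 131 bp
  179–208 → 30 bp
Sorted largest to smallest: 131, 47, 30 bp.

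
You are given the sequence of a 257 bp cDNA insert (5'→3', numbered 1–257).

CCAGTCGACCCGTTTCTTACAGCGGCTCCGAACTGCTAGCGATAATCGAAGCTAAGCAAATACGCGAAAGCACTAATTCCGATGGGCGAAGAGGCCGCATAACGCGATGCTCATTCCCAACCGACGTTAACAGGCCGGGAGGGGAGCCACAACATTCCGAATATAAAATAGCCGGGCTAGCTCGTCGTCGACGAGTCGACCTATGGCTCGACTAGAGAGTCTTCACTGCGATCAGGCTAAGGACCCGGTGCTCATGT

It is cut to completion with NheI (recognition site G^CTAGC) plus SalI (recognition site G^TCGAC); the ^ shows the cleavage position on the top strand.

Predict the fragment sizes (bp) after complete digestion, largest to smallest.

NheI sites (GCTAGC) start at positions 35, 176.
NheI cuts after the first base of each site, so after positions 35, 176.
SalI sites (GTCGAC) start at positions 4, 187, 195.
SalI cuts after the first base of each site, so after positions 4, 187, 195.
Combined cut positions: 4, 35, 176, 187, 195.
Linear molecule, 5 cuts → 6 fragments:
  1–4 → 4 bp
  5–35 → 31 bp
  36–176 → 141 bp
  177–187 → 11 bp
  188–195 → 8 bp
  196–257 → 62 bp
Sorted largest to smallest: 141, 62, 31, 11, 8, 4 bp.

141, 62, 31, 11, 8, 4 bp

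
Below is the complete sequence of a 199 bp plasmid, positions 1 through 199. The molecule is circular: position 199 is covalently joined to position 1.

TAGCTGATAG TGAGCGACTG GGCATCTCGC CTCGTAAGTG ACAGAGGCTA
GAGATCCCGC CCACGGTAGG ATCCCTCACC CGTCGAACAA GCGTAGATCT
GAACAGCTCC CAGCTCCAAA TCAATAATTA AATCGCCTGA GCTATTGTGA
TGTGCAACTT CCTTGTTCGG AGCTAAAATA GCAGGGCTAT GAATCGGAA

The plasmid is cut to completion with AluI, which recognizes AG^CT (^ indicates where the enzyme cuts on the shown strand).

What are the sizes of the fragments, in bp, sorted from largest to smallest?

103, 31, 30, 28, 7 bp

AluI sites (AGCT) start at positions 2, 105, 112, 140, 171.
AluI cuts after base 2 of each site, so after positions 3, 106, 113, 141, 172.
Circular molecule, 5 cuts → 5 fragments:
  4–106 → 103 bp
  107–113 → 7 bp
  114–141 → 28 bp
  142–172 → 31 bp
  173–199 then 1–3 → 27 + 3 = 30 bp
Sorted largest to smallest: 103, 31, 30, 28, 7 bp.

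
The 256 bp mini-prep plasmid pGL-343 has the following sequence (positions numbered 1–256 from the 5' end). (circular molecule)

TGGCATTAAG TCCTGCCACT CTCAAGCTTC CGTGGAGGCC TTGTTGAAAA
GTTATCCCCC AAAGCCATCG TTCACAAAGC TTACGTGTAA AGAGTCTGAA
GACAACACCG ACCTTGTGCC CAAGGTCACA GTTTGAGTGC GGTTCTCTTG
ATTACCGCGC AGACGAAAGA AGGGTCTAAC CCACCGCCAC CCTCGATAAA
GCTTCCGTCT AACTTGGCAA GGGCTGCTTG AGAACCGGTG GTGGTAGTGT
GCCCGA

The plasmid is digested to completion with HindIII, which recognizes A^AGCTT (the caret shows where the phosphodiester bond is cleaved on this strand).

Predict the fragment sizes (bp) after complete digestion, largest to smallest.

HindIII sites (AAGCTT) start at positions 24, 77, 199.
HindIII cuts after the first base of each site, so after positions 24, 77, 199.
Circular molecule, 3 cuts → 3 fragments:
  25–77 → 53 bp
  78–199 → 122 bp
  200–256 then 1–24 → 57 + 24 = 81 bp
Sorted largest to smallest: 122, 81, 53 bp.

122, 81, 53 bp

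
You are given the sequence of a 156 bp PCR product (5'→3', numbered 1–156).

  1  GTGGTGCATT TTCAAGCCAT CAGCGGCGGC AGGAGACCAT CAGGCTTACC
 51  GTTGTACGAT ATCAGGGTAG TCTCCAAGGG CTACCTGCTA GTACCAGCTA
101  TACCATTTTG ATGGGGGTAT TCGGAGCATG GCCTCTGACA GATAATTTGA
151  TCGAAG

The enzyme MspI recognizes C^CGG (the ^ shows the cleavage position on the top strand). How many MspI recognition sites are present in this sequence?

No occurrence of CCGG is present in the sequence.
MspI does not cut: 0 sites.

0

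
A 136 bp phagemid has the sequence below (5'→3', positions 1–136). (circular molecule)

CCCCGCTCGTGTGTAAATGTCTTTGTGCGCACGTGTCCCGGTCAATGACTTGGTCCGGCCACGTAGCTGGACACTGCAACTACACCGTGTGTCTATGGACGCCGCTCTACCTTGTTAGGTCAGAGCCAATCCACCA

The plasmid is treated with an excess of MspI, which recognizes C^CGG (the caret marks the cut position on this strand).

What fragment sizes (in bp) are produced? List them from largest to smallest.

119, 17 bp

MspI sites (CCGG) start at positions 38, 55.
MspI cuts after the first base of each site, so after positions 38, 55.
Circular molecule, 2 cuts → 2 fragments:
  39–55 → 17 bp
  56–136 then 1–38 → 81 + 38 = 119 bp
Sorted largest to smallest: 119, 17 bp.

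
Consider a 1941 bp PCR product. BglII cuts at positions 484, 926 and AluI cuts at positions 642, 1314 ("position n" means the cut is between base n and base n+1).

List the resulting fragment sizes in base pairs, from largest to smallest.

Combined cut positions (sorted): 484, 642, 926, 1314.
Linear molecule, 4 cuts → 5 fragments:
  484 − 0 = 484 bp
  642 − 484 = 158 bp
  926 − 642 = 284 bp
  1314 − 926 = 388 bp
  1941 − 1314 = 627 bp
Sorted largest to smallest: 627, 484, 388, 284, 158 bp.

627, 484, 388, 284, 158 bp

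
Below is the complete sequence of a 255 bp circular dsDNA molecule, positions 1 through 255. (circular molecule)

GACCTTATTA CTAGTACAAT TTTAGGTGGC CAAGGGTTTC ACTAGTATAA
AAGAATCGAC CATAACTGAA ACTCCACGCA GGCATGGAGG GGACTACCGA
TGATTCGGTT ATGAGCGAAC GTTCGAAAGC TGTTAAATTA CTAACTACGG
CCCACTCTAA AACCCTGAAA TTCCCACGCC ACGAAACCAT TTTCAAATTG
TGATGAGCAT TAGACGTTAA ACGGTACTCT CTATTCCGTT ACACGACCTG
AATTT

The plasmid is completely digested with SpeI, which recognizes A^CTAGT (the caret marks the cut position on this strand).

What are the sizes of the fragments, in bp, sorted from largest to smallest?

224, 31 bp

SpeI sites (ACTAGT) start at positions 10, 41.
SpeI cuts after the first base of each site, so after positions 10, 41.
Circular molecule, 2 cuts → 2 fragments:
  11–41 → 31 bp
  42–255 then 1–10 → 214 + 10 = 224 bp
Sorted largest to smallest: 224, 31 bp.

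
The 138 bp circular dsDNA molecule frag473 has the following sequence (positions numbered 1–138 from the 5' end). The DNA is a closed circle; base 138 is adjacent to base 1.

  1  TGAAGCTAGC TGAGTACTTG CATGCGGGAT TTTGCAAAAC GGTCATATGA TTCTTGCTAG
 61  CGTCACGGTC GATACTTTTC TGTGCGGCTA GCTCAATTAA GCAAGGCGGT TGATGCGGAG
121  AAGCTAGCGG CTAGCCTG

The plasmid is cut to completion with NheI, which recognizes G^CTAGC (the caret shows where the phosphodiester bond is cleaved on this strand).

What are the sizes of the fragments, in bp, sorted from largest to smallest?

NheI sites (GCTAGC) start at positions 5, 56, 87, 123, 130.
NheI cuts after the first base of each site, so after positions 5, 56, 87, 123, 130.
Circular molecule, 5 cuts → 5 fragments:
  6–56 → 51 bp
  57–87 → 31 bp
  88–123 → 36 bp
  124–130 → 7 bp
  131–138 then 1–5 → 8 + 5 = 13 bp
Sorted largest to smallest: 51, 36, 31, 13, 7 bp.

51, 36, 31, 13, 7 bp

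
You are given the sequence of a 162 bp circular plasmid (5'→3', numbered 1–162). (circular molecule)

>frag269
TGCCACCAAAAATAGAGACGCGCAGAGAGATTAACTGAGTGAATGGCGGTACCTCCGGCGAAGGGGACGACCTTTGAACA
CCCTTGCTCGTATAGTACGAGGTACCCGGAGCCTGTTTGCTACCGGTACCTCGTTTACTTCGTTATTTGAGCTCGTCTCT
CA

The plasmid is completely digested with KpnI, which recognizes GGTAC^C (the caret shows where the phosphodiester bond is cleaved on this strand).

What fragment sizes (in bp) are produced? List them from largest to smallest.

85, 53, 24 bp

KpnI sites (GGTACC) start at positions 48, 101, 125.
KpnI cuts after base 5 of each site (before the last base), so after positions 52, 105, 129.
Circular molecule, 3 cuts → 3 fragments:
  53–105 → 53 bp
  106–129 → 24 bp
  130–162 then 1–52 → 33 + 52 = 85 bp
Sorted largest to smallest: 85, 53, 24 bp.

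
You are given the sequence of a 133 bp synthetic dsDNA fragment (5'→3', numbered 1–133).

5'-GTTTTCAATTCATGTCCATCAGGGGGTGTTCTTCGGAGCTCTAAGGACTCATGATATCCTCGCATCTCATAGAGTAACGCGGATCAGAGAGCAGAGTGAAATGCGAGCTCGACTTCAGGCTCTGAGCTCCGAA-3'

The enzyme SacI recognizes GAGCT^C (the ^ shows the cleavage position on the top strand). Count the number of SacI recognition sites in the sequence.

3

GAGCTC occurs starting at positions 36, 105, 124.
SacI cuts at 3 sites.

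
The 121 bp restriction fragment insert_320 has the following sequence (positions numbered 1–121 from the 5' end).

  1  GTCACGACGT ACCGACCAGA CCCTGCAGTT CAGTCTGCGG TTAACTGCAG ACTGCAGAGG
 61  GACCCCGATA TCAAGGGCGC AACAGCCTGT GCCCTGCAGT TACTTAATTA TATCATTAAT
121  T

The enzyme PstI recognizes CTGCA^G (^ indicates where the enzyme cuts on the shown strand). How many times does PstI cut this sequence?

4

CTGCAG occurs starting at positions 23, 45, 52, 94.
PstI cuts at 4 sites.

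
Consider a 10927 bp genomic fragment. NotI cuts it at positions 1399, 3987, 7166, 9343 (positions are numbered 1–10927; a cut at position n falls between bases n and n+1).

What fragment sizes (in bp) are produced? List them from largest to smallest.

Linear molecule, 4 cuts → 5 fragments:
  1399 − 0 = 1399 bp
  3987 − 1399 = 2588 bp
  7166 − 3987 = 3179 bp
  9343 − 7166 = 2177 bp
  10927 − 9343 = 1584 bp
Sorted largest to smallest: 3179, 2588, 2177, 1584, 1399 bp.

3179, 2588, 2177, 1584, 1399 bp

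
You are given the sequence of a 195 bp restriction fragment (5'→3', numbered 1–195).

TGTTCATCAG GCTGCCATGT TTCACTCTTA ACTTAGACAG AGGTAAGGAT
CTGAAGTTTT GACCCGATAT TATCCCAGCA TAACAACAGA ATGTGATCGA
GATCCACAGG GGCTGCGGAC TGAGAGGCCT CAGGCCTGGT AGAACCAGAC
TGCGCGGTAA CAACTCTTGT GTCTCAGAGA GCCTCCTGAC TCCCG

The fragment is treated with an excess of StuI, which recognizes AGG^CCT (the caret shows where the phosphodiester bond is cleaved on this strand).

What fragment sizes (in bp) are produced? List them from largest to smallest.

127, 61, 7 bp

StuI sites (AGGCCT) start at positions 125, 132.
StuI cuts after base 3 of each site, so after positions 127, 134.
Linear molecule, 2 cuts → 3 fragments:
  1–127 → 127 bp
  128–134 → 7 bp
  135–195 → 61 bp
Sorted largest to smallest: 127, 61, 7 bp.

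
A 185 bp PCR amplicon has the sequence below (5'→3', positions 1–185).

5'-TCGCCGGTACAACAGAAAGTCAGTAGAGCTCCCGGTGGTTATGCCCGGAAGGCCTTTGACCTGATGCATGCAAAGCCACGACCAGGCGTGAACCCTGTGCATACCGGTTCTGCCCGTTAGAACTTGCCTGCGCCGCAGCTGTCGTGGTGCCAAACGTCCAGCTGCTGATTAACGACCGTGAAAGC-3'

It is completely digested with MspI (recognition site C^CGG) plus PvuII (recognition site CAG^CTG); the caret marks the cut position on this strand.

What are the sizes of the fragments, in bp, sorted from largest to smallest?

59, 34, 28, 24, 23, 13, 4 bp

MspI sites (CCGG) start at positions 4, 32, 45, 104.
MspI cuts after the first base of each site, so after positions 4, 32, 45, 104.
PvuII sites (CAGCTG) start at positions 136, 159.
PvuII cuts after base 3 of each site, so after positions 138, 161.
Combined cut positions: 4, 32, 45, 104, 138, 161.
Linear molecule, 6 cuts → 7 fragments:
  1–4 → 4 bp
  5–32 → 28 bp
  33–45 → 13 bp
  46–104 → 59 bp
  105–138 → 34 bp
  139–161 → 23 bp
  162–185 → 24 bp
Sorted largest to smallest: 59, 34, 28, 24, 23, 13, 4 bp.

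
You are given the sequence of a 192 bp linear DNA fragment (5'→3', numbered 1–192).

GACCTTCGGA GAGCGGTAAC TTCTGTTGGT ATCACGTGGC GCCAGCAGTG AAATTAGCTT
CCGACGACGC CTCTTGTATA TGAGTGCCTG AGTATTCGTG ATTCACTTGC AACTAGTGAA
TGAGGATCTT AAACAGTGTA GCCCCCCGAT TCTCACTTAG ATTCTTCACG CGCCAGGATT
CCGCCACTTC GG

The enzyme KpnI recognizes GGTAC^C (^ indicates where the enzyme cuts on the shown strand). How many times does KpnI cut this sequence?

No occurrence of GGTACC is present in the sequence.
KpnI does not cut: 0 sites.

0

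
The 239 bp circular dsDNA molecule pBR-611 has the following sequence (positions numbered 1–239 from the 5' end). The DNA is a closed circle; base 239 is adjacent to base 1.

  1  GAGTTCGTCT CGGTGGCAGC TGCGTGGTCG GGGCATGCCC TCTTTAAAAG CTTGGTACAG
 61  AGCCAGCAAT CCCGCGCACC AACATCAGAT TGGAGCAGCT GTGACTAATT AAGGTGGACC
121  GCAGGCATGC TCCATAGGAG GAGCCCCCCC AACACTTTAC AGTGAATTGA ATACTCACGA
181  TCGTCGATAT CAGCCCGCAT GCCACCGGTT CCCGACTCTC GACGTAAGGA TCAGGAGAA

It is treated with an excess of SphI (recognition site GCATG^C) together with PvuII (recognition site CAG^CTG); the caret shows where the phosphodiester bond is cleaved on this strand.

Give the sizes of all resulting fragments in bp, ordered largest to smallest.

72, 61, 57, 31, 18 bp

SphI sites (GCATGC) start at positions 33, 125, 197.
SphI cuts after base 5 of each site (before the last base), so after positions 37, 129, 201.
PvuII sites (CAGCTG) start at positions 17, 96.
PvuII cuts after base 3 of each site, so after positions 19, 98.
Combined cut positions: 19, 37, 98, 129, 201.
Circular molecule, 5 cuts → 5 fragments:
  20–37 → 18 bp
  38–98 → 61 bp
  99–129 → 31 bp
  130–201 → 72 bp
  202–239 then 1–19 → 38 + 19 = 57 bp
Sorted largest to smallest: 72, 61, 57, 31, 18 bp.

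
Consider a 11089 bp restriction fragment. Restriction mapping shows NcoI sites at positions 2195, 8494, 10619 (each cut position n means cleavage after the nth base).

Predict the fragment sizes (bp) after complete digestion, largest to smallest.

6299, 2195, 2125, 470 bp

Linear molecule, 3 cuts → 4 fragments:
  2195 − 0 = 2195 bp
  8494 − 2195 = 6299 bp
  10619 − 8494 = 2125 bp
  11089 − 10619 = 470 bp
Sorted largest to smallest: 6299, 2195, 2125, 470 bp.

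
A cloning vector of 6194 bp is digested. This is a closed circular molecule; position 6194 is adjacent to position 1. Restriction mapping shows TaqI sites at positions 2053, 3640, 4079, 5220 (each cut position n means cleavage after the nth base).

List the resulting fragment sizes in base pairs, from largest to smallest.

3027, 1587, 1141, 439 bp

Circular molecule, 4 cuts → 4 fragments:
  3640 − 2053 = 1587 bp
  4079 − 3640 = 439 bp
  5220 − 4079 = 1141 bp
  wrap: 6194 − 5220 + 2053 = 3027 bp
Sorted largest to smallest: 3027, 1587, 1141, 439 bp.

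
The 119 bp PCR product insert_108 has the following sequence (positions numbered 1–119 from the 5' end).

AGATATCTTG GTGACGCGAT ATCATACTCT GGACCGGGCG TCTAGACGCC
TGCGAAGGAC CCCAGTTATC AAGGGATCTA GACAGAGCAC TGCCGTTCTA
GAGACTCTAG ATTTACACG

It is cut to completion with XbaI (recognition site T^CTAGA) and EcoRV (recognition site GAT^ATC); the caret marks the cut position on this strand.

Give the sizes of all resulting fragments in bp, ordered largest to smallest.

XbaI sites (TCTAGA) start at positions 41, 77, 97, 106.
XbaI cuts after the first base of each site, so after positions 41, 77, 97, 106.
EcoRV sites (GATATC) start at positions 2, 18.
EcoRV cuts after base 3 of each site, so after positions 4, 20.
Combined cut positions: 4, 20, 41, 77, 97, 106.
Linear molecule, 6 cuts → 7 fragments:
  1–4 → 4 bp
  5–20 → 16 bp
  21–41 → 21 bp
  42–77 → 36 bp
  78–97 → 20 bp
  98–106 → 9 bp
  107–119 → 13 bp
Sorted largest to smallest: 36, 21, 20, 16, 13, 9, 4 bp.

36, 21, 20, 16, 13, 9, 4 bp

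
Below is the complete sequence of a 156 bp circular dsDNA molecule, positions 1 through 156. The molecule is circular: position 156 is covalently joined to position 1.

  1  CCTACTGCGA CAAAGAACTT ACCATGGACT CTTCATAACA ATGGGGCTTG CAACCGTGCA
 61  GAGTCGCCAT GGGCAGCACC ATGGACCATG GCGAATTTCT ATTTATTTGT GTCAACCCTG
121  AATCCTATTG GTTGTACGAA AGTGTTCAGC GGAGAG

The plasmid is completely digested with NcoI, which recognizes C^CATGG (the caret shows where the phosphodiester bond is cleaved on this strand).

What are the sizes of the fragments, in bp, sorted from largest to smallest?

NcoI sites (CCATGG) start at positions 22, 67, 79, 86.
NcoI cuts after the first base of each site, so after positions 22, 67, 79, 86.
Circular molecule, 4 cuts → 4 fragments:
  23–67 → 45 bp
  68–79 → 12 bp
  80–86 → 7 bp
  87–156 then 1–22 → 70 + 22 = 92 bp
Sorted largest to smallest: 92, 45, 12, 7 bp.

92, 45, 12, 7 bp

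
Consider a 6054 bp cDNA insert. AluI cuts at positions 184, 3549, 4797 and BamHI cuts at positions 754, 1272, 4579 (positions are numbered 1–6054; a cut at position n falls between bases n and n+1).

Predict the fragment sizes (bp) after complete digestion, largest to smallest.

2277, 1257, 1030, 570, 518, 218, 184 bp

Combined cut positions (sorted): 184, 754, 1272, 3549, 4579, 4797.
Linear molecule, 6 cuts → 7 fragments:
  184 − 0 = 184 bp
  754 − 184 = 570 bp
  1272 − 754 = 518 bp
  3549 − 1272 = 2277 bp
  4579 − 3549 = 1030 bp
  4797 − 4579 = 218 bp
  6054 − 4797 = 1257 bp
Sorted largest to smallest: 2277, 1257, 1030, 570, 518, 218, 184 bp.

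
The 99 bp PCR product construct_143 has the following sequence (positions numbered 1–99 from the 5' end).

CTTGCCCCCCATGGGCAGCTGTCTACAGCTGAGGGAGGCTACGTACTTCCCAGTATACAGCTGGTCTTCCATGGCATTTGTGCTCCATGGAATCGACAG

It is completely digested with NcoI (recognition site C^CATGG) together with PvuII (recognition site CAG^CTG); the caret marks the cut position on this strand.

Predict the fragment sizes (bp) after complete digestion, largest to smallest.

32, 16, 14, 10, 9, 9, 9 bp

NcoI sites (CCATGG) start at positions 9, 69, 85.
NcoI cuts after the first base of each site, so after positions 9, 69, 85.
PvuII sites (CAGCTG) start at positions 16, 26, 58.
PvuII cuts after base 3 of each site, so after positions 18, 28, 60.
Combined cut positions: 9, 18, 28, 60, 69, 85.
Linear molecule, 6 cuts → 7 fragments:
  1–9 → 9 bp
  10–18 → 9 bp
  19–28 → 10 bp
  29–60 → 32 bp
  61–69 → 9 bp
  70–85 → 16 bp
  86–99 → 14 bp
Sorted largest to smallest: 32, 16, 14, 10, 9, 9, 9 bp.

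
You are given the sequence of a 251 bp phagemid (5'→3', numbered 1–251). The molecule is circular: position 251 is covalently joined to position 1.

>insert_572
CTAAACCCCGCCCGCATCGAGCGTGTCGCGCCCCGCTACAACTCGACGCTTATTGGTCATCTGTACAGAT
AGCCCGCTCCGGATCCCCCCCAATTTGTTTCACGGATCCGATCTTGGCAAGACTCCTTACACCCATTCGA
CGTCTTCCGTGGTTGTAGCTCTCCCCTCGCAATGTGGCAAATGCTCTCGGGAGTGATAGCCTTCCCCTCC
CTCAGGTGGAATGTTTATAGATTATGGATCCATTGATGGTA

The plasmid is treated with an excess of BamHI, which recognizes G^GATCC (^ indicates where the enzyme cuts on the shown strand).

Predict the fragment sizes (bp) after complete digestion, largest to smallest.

132, 96, 23 bp

BamHI sites (GGATCC) start at positions 81, 104, 236.
BamHI cuts after the first base of each site, so after positions 81, 104, 236.
Circular molecule, 3 cuts → 3 fragments:
  82–104 → 23 bp
  105–236 → 132 bp
  237–251 then 1–81 → 15 + 81 = 96 bp
Sorted largest to smallest: 132, 96, 23 bp.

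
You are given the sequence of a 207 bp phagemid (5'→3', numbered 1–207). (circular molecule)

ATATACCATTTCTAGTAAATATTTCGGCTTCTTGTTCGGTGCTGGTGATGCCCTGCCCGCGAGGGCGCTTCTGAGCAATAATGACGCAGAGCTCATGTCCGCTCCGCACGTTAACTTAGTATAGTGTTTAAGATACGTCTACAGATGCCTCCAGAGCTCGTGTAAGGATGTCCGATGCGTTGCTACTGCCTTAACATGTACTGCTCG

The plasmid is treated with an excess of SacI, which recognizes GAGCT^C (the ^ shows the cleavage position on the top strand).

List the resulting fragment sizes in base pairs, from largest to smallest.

SacI sites (GAGCTC) start at positions 89, 154.
SacI cuts after base 5 of each site (before the last base), so after positions 93, 158.
Circular molecule, 2 cuts → 2 fragments:
  94–158 → 65 bp
  159–207 then 1–93 → 49 + 93 = 142 bp
Sorted largest to smallest: 142, 65 bp.

142, 65 bp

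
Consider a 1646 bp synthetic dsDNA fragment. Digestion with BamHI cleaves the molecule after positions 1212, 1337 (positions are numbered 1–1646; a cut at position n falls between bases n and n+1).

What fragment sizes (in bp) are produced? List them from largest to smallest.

1212, 309, 125 bp

Linear molecule, 2 cuts → 3 fragments:
  1212 − 0 = 1212 bp
  1337 − 1212 = 125 bp
  1646 − 1337 = 309 bp
Sorted largest to smallest: 1212, 309, 125 bp.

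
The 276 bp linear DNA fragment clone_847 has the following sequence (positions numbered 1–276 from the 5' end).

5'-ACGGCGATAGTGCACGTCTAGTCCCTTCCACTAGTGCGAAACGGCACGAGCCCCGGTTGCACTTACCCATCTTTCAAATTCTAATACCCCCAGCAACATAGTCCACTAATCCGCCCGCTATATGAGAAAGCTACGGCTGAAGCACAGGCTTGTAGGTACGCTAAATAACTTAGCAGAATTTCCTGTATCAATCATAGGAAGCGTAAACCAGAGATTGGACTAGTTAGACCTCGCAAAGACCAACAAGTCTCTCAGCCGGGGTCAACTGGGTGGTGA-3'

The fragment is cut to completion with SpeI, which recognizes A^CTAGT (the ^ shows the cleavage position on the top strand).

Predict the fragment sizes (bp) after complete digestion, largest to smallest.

SpeI sites (ACTAGT) start at positions 30, 219.
SpeI cuts after the first base of each site, so after positions 30, 219.
Linear molecule, 2 cuts → 3 fragments:
  1–30 → 30 bp
  31–219 → 189 bp
  220–276 → 57 bp
Sorted largest to smallest: 189, 57, 30 bp.

189, 57, 30 bp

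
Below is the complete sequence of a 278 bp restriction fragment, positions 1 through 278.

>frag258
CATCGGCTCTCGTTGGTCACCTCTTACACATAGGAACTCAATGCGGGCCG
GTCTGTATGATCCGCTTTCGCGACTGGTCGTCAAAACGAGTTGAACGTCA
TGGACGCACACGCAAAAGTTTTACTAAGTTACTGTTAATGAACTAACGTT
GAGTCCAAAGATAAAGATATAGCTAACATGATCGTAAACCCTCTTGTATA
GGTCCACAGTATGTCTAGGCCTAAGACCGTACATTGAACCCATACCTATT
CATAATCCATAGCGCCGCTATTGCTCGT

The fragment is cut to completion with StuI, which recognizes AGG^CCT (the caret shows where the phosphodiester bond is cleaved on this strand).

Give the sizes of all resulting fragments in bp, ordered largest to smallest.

The StuI site (AGGCCT) starts at position 217.
StuI cuts after base 3 of each site, so after position 219.
Linear molecule, 1 cut → 2 fragments:
  1–219 → 219 bp
  220–278 → 59 bp
Sorted largest to smallest: 219, 59 bp.

219, 59 bp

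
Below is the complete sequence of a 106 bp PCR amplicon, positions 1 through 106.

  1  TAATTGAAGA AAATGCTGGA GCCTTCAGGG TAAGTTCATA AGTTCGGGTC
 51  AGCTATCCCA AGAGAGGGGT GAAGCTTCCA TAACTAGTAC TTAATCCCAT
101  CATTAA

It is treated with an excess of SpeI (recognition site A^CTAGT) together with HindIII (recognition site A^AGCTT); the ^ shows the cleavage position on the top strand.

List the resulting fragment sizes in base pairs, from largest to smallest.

72, 23, 11 bp

The SpeI site (ACTAGT) starts at position 83.
SpeI cuts after the first base of each site, so after position 83.
The HindIII site (AAGCTT) starts at position 72.
HindIII cuts after the first base of each site, so after position 72.
Combined cut positions: 72, 83.
Linear molecule, 2 cuts → 3 fragments:
  1–72 → 72 bp
  73–83 → 11 bp
  84–106 → 23 bp
Sorted largest to smallest: 72, 23, 11 bp.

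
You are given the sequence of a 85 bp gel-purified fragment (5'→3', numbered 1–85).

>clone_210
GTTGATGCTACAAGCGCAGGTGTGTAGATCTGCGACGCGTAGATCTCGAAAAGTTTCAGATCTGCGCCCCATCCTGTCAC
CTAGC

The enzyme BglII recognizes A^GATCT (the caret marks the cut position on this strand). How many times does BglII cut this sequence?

3

AGATCT occurs starting at positions 26, 41, 58.
BglII cuts at 3 sites.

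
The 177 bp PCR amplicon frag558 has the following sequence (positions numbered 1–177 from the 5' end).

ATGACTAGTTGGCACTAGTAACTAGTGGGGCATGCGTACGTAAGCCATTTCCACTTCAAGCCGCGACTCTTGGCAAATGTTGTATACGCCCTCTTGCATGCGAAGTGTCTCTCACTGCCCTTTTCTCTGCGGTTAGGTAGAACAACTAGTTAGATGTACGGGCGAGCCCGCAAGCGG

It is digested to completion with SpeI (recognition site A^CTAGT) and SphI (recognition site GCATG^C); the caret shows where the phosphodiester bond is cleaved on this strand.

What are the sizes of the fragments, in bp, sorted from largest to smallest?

SpeI sites (ACTAGT) start at positions 4, 14, 21, 145.
SpeI cuts after the first base of each site, so after positions 4, 14, 21, 145.
SphI sites (GCATGC) start at positions 30, 96.
SphI cuts after base 5 of each site (before the last base), so after positions 34, 100.
Combined cut positions: 4, 14, 21, 34, 100, 145.
Linear molecule, 6 cuts → 7 fragments:
  1–4 → 4 bp
  5–14 → 10 bp
  15–21 → 7 bp
  22–34 → 13 bp
  35–100 → 66 bp
  101–145 → 45 bp
  146–177 → 32 bp
Sorted largest to smallest: 66, 45, 32, 13, 10, 7, 4 bp.

66, 45, 32, 13, 10, 7, 4 bp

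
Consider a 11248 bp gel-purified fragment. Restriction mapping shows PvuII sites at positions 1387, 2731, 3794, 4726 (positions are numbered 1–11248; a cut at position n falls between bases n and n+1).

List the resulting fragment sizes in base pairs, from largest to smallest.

6522, 1387, 1344, 1063, 932 bp

Linear molecule, 4 cuts → 5 fragments:
  1387 − 0 = 1387 bp
  2731 − 1387 = 1344 bp
  3794 − 2731 = 1063 bp
  4726 − 3794 = 932 bp
  11248 − 4726 = 6522 bp
Sorted largest to smallest: 6522, 1387, 1344, 1063, 932 bp.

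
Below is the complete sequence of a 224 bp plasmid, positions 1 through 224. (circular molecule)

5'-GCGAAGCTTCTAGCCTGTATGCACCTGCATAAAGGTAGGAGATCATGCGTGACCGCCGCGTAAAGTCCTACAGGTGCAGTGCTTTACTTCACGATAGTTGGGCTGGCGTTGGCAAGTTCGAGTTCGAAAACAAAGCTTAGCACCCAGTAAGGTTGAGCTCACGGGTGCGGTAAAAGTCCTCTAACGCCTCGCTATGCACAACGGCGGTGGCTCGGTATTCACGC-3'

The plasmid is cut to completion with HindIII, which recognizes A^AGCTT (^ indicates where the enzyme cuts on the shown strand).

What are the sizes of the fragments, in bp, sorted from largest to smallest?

HindIII sites (AAGCTT) start at positions 4, 133.
HindIII cuts after the first base of each site, so after positions 4, 133.
Circular molecule, 2 cuts → 2 fragments:
  5–133 → 129 bp
  134–224 then 1–4 → 91 + 4 = 95 bp
Sorted largest to smallest: 129, 95 bp.

129, 95 bp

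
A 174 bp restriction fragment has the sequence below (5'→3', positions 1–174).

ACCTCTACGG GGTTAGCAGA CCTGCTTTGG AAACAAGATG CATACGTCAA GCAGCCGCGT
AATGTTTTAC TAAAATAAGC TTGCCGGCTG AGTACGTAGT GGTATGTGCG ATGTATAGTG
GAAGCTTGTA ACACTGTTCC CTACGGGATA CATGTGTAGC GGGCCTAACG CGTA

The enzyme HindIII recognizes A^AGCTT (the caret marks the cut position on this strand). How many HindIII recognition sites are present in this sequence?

AAGCTT occurs starting at positions 77, 122.
HindIII cuts at 2 sites.

2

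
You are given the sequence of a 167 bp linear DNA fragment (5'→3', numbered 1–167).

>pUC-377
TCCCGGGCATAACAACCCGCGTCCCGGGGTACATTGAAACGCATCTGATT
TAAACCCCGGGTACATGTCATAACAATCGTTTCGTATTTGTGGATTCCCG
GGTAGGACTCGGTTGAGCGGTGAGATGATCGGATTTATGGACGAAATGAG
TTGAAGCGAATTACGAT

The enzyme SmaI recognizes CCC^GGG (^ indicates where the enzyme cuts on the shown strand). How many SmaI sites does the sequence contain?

4

CCCGGG occurs starting at positions 2, 23, 56, 97.
SmaI cuts at 4 sites.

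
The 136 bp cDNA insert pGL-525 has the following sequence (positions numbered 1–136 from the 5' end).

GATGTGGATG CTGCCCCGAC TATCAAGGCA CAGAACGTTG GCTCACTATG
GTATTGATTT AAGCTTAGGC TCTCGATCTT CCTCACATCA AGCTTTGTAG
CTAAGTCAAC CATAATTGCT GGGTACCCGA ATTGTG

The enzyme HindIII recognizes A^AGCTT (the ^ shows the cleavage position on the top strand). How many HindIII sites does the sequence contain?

AAGCTT occurs starting at positions 61, 90.
HindIII cuts at 2 sites.

2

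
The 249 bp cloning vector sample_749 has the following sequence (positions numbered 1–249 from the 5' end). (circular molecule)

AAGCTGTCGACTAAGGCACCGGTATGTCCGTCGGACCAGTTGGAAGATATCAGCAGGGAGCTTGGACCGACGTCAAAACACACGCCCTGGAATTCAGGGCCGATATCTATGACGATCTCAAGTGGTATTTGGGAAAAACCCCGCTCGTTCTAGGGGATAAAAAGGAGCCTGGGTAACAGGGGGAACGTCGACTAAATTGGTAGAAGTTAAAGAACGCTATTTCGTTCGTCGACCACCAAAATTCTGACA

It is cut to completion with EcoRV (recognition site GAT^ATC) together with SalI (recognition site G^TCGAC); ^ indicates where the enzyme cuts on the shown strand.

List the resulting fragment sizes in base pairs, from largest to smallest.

83, 56, 42, 41, 27 bp

EcoRV sites (GATATC) start at positions 46, 102.
EcoRV cuts after base 3 of each site, so after positions 48, 104.
SalI sites (GTCGAC) start at positions 6, 187, 228.
SalI cuts after the first base of each site, so after positions 6, 187, 228.
Combined cut positions: 6, 48, 104, 187, 228.
Circular molecule, 5 cuts → 5 fragments:
  7–48 → 42 bp
  49–104 → 56 bp
  105–187 → 83 bp
  188–228 → 41 bp
  229–249 then 1–6 → 21 + 6 = 27 bp
Sorted largest to smallest: 83, 56, 42, 41, 27 bp.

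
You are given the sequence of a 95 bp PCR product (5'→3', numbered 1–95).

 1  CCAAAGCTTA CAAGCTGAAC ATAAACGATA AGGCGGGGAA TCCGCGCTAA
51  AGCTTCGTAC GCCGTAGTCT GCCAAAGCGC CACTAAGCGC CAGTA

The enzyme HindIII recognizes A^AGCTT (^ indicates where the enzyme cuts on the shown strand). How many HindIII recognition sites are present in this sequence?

2

AAGCTT occurs starting at positions 4, 50.
HindIII cuts at 2 sites.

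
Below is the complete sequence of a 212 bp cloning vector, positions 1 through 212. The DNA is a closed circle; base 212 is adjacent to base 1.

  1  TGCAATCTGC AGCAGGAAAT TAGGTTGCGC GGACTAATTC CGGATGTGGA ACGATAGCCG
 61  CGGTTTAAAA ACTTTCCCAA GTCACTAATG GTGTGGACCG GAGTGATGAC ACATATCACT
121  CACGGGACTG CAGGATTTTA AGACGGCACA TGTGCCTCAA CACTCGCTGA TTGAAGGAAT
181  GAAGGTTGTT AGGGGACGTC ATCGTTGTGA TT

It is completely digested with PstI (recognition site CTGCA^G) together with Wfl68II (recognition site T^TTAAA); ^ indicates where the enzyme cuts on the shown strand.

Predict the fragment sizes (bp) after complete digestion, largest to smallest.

91, 68, 53 bp

PstI sites (CTGCAG) start at positions 7, 128.
PstI cuts after base 5 of each site (before the last base), so after positions 11, 132.
The Wfl68II site (TTTAAA) starts at position 64.
Wfl68II cuts after the first base of each site, so after position 64.
Combined cut positions: 11, 64, 132.
Circular molecule, 3 cuts → 3 fragments:
  12–64 → 53 bp
  65–132 → 68 bp
  133–212 then 1–11 → 80 + 11 = 91 bp
Sorted largest to smallest: 91, 68, 53 bp.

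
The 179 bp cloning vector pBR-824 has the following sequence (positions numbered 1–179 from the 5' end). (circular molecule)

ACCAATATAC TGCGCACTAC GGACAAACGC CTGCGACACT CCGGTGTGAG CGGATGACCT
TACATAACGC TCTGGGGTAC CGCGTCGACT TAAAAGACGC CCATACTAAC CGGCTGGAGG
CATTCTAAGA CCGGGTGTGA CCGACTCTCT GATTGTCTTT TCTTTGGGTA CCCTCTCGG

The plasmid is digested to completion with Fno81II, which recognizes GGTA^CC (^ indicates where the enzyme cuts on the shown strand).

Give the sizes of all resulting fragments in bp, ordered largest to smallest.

Fno81II sites (GGTACC) start at positions 76, 167.
Fno81II cuts after base 4 of each site, so after positions 79, 170.
Circular molecule, 2 cuts → 2 fragments:
  80–170 → 91 bp
  171–179 then 1–79 → 9 + 79 = 88 bp
Sorted largest to smallest: 91, 88 bp.

91, 88 bp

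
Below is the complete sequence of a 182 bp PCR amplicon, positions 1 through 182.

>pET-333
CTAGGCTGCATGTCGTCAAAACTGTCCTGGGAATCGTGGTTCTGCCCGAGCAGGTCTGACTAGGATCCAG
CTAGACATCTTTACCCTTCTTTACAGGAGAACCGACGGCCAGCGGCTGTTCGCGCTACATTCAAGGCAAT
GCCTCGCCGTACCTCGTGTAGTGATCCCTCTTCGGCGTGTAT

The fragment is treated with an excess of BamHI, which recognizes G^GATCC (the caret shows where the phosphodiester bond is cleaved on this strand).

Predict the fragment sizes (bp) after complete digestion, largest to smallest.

The BamHI site (GGATCC) starts at position 63.
BamHI cuts after the first base of each site, so after position 63.
Linear molecule, 1 cut → 2 fragments:
  1–63 → 63 bp
  64–182 → 119 bp
Sorted largest to smallest: 119, 63 bp.

119, 63 bp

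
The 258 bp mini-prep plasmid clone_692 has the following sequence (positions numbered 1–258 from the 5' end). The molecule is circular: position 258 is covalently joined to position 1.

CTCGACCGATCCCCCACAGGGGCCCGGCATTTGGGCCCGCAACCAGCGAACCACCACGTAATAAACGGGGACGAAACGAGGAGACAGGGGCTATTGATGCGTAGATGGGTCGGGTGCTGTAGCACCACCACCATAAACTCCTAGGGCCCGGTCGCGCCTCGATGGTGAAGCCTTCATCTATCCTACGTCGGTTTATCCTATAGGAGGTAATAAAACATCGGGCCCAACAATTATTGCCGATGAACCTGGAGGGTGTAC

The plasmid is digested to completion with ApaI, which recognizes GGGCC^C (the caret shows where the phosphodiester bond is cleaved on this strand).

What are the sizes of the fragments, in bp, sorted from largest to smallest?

ApaI sites (GGGCCC) start at positions 20, 33, 144, 220.
ApaI cuts after base 5 of each site (before the last base), so after positions 24, 37, 148, 224.
Circular molecule, 4 cuts → 4 fragments:
  25–37 → 13 bp
  38–148 → 111 bp
  149–224 → 76 bp
  225–258 then 1–24 → 34 + 24 = 58 bp
Sorted largest to smallest: 111, 76, 58, 13 bp.

111, 76, 58, 13 bp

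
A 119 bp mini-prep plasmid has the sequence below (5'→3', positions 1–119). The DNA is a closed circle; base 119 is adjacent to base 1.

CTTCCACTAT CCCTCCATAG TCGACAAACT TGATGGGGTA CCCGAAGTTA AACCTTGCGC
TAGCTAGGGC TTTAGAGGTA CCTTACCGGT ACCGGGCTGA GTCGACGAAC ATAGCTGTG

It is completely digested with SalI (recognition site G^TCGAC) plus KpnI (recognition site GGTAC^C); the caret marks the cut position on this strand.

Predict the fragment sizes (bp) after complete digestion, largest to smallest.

SalI sites (GTCGAC) start at positions 20, 101.
SalI cuts after the first base of each site, so after positions 20, 101.
KpnI sites (GGTACC) start at positions 37, 77, 88.
KpnI cuts after base 5 of each site (before the last base), so after positions 41, 81, 92.
Combined cut positions: 20, 41, 81, 92, 101.
Circular molecule, 5 cuts → 5 fragments:
  21–41 → 21 bp
  42–81 → 40 bp
  82–92 → 11 bp
  93–101 → 9 bp
  102–119 then 1–20 → 18 + 20 = 38 bp
Sorted largest to smallest: 40, 38, 21, 11, 9 bp.

40, 38, 21, 11, 9 bp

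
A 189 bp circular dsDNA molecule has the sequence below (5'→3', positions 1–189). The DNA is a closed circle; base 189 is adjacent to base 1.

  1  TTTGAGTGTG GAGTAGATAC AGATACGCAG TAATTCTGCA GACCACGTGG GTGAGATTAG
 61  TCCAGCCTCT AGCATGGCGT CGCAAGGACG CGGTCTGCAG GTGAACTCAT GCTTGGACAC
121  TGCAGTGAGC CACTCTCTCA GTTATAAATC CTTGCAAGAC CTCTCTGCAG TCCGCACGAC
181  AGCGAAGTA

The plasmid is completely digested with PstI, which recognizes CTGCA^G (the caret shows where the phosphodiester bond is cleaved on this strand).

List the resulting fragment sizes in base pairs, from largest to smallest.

60, 59, 45, 25 bp

PstI sites (CTGCAG) start at positions 36, 95, 120, 165.
PstI cuts after base 5 of each site (before the last base), so after positions 40, 99, 124, 169.
Circular molecule, 4 cuts → 4 fragments:
  41–99 → 59 bp
  100–124 → 25 bp
  125–169 → 45 bp
  170–189 then 1–40 → 20 + 40 = 60 bp
Sorted largest to smallest: 60, 59, 45, 25 bp.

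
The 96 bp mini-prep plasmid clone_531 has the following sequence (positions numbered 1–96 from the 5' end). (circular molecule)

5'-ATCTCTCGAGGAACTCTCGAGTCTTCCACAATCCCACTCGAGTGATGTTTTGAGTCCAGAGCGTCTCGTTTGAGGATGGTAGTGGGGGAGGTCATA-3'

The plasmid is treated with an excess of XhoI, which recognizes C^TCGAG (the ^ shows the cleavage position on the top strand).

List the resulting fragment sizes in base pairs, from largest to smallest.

XhoI sites (CTCGAG) start at positions 5, 16, 37.
XhoI cuts after the first base of each site, so after positions 5, 16, 37.
Circular molecule, 3 cuts → 3 fragments:
  6–16 → 11 bp
  17–37 → 21 bp
  38–96 then 1–5 → 59 + 5 = 64 bp
Sorted largest to smallest: 64, 21, 11 bp.

64, 21, 11 bp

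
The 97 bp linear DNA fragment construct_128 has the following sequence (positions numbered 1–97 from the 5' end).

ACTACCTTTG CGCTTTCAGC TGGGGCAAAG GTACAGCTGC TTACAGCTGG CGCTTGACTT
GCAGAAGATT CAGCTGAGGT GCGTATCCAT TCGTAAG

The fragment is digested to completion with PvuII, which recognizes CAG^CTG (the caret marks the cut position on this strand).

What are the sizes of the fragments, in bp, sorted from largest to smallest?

PvuII sites (CAGCTG) start at positions 17, 34, 44, 71.
PvuII cuts after base 3 of each site, so after positions 19, 36, 46, 73.
Linear molecule, 4 cuts → 5 fragments:
  1–19 → 19 bp
  20–36 → 17 bp
  37–46 → 10 bp
  47–73 → 27 bp
  74–97 → 24 bp
Sorted largest to smallest: 27, 24, 19, 17, 10 bp.

27, 24, 19, 17, 10 bp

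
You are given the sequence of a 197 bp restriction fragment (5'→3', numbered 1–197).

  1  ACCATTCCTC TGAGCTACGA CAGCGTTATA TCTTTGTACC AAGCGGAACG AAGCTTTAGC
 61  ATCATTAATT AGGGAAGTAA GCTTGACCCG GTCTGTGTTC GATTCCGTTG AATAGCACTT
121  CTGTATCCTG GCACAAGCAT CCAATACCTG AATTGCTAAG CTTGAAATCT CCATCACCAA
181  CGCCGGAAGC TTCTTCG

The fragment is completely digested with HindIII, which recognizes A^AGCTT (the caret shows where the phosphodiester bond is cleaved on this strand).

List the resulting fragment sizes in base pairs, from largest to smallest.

79, 51, 29, 28, 10 bp

HindIII sites (AAGCTT) start at positions 51, 79, 158, 187.
HindIII cuts after the first base of each site, so after positions 51, 79, 158, 187.
Linear molecule, 4 cuts → 5 fragments:
  1–51 → 51 bp
  52–79 → 28 bp
  80–158 → 79 bp
  159–187 → 29 bp
  188–197 → 10 bp
Sorted largest to smallest: 79, 51, 29, 28, 10 bp.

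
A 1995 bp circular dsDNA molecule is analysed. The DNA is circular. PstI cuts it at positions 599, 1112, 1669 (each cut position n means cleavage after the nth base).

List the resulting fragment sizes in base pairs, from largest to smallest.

925, 557, 513 bp

Circular molecule, 3 cuts → 3 fragments:
  1112 − 599 = 513 bp
  1669 − 1112 = 557 bp
  wrap: 1995 − 1669 + 599 = 925 bp
Sorted largest to smallest: 925, 557, 513 bp.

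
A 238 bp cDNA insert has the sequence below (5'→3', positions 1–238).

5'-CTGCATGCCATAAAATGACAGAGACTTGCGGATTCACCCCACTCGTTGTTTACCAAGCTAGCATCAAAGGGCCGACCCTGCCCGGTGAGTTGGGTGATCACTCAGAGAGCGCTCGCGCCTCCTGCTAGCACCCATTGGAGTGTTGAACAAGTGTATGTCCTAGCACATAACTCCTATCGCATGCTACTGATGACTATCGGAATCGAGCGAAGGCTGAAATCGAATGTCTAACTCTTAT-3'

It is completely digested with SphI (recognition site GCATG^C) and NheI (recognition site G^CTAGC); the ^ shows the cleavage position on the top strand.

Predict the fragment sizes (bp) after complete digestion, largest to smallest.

SphI sites (GCATGC) start at positions 3, 179.
SphI cuts after base 5 of each site (before the last base), so after positions 7, 183.
NheI sites (GCTAGC) start at positions 57, 124.
NheI cuts after the first base of each site, so after positions 57, 124.
Combined cut positions: 7, 57, 124, 183.
Linear molecule, 4 cuts → 5 fragments:
  1–7 → 7 bp
  8–57 → 50 bp
  58–124 → 67 bp
  125–183 → 59 bp
  184–238 → 55 bp
Sorted largest to smallest: 67, 59, 55, 50, 7 bp.

67, 59, 55, 50, 7 bp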